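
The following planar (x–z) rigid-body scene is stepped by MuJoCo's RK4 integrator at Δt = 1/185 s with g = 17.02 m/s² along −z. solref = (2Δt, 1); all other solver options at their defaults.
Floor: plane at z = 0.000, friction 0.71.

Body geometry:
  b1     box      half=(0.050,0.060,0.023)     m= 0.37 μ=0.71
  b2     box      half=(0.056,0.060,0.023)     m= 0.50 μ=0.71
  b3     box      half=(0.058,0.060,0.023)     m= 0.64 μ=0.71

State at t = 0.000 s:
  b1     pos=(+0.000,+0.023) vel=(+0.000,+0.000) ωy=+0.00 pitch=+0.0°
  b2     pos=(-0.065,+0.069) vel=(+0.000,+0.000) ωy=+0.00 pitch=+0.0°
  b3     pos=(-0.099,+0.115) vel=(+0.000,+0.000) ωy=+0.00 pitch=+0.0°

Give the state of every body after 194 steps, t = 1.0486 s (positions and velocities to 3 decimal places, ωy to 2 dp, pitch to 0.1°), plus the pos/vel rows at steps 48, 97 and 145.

State at t = 1.0486 s:
  b1     pos=(+0.001,+0.023) vel=(+0.001,+0.000) ωy=+0.00 pitch=+0.0°
  b2     pos=(-0.074,+0.054) vel=(+0.001,+0.000) ωy=+0.01 pitch=-41.6°
  b3     pos=(-0.142,+0.056) vel=(+0.000,+0.000) ωy=+0.01 pitch=-41.6°

Key-timestep trajectory:
   step    t(s)  b1.x    b1.z    b1.vx   b1.vz   b2.x    b2.z    b2.vx   b2.vz   b3.x    b3.z    b3.vx   b3.vz 
     48  0.2595   +0.000  +0.023  +0.000  +0.000   -0.075  +0.054  -0.010  +0.004   -0.140  +0.059  +0.065  +0.016
     97  0.5243   +0.000  +0.023  +0.001  +0.000   -0.075  +0.054  +0.001  +0.000   -0.142  +0.056  +0.000  -0.001
    145  0.7838   +0.001  +0.023  +0.001  +0.000   -0.074  +0.054  +0.001  +0.000   -0.142  +0.056  -0.001  +0.000


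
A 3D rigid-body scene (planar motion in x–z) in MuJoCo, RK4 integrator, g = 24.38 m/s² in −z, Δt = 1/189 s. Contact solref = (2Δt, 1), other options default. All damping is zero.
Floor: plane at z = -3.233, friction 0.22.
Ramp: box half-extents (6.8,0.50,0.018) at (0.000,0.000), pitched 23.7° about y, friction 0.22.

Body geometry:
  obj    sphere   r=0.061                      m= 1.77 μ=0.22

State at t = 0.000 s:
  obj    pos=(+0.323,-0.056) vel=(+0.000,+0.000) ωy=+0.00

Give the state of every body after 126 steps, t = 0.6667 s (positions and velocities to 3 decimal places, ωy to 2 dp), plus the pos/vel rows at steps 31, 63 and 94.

State at t = 0.6667 s:
  obj    pos=(+1.748,-0.681) vel=(+4.273,-1.876) ωy=+76.47

Key-timestep trajectory:
   step    t(s)  obj.x    obj.z    obj.vx   obj.vz 
     31  0.1640   +0.409  -0.093  +1.052  -0.462
     63  0.3333   +0.679  -0.212  +2.137  -0.938
     94  0.4974   +1.116  -0.404  +3.188  -1.399


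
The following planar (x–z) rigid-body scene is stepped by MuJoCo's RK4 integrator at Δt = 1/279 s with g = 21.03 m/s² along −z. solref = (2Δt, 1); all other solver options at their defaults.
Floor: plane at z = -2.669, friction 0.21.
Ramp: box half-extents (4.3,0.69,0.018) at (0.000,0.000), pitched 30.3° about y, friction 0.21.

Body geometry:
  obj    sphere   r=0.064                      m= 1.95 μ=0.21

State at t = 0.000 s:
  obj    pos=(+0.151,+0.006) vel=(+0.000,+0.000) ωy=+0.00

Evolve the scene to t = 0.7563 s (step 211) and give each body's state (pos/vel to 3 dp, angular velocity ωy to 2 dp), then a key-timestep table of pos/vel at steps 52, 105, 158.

State at t = 0.7563 s:
  obj    pos=(+2.023,-1.087) vel=(+4.949,-2.892) ωy=+89.53

Key-timestep trajectory:
   step    t(s)  obj.x    obj.z    obj.vx   obj.vz 
     52  0.1864   +0.265  -0.060  +1.220  -0.713
    105  0.3763   +0.615  -0.264  +2.463  -1.439
    158  0.5663   +1.201  -0.607  +3.706  -2.166


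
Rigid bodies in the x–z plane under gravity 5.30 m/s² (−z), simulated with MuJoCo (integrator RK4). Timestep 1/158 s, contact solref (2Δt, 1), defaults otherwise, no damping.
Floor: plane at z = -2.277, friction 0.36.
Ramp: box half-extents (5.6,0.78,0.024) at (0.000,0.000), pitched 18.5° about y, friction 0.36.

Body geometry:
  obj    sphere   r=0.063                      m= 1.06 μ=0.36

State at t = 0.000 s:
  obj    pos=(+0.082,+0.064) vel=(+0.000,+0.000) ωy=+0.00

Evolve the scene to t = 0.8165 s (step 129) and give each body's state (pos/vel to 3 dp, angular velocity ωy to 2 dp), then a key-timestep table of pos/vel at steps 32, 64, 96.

State at t = 0.8165 s:
  obj    pos=(+0.462,-0.063) vel=(+0.930,-0.311) ωy=+15.56

Key-timestep trajectory:
   step    t(s)  obj.x    obj.z    obj.vx   obj.vz 
     32  0.2025   +0.105  +0.056  +0.231  -0.077
     64  0.4051   +0.176  +0.033  +0.461  -0.154
     96  0.6076   +0.292  -0.006  +0.692  -0.232


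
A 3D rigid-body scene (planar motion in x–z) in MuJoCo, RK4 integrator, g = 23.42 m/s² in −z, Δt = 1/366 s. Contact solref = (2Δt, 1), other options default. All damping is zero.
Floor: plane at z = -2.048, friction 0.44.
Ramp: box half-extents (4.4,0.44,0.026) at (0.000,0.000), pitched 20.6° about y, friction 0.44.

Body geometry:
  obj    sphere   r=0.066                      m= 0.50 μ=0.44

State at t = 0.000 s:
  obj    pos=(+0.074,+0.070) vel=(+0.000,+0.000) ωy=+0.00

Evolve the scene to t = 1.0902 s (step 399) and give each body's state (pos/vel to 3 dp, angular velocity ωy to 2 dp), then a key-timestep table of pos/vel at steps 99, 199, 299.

State at t = 1.0902 s:
  obj    pos=(+3.348,-1.160) vel=(+6.006,-2.258) ωy=+97.21

Key-timestep trajectory:
   step    t(s)  obj.x    obj.z    obj.vx   obj.vz 
     99  0.2705   +0.276  -0.005  +1.490  -0.560
    199  0.5437   +0.889  -0.236  +2.996  -1.126
    299  0.8169   +1.913  -0.621  +4.501  -1.692


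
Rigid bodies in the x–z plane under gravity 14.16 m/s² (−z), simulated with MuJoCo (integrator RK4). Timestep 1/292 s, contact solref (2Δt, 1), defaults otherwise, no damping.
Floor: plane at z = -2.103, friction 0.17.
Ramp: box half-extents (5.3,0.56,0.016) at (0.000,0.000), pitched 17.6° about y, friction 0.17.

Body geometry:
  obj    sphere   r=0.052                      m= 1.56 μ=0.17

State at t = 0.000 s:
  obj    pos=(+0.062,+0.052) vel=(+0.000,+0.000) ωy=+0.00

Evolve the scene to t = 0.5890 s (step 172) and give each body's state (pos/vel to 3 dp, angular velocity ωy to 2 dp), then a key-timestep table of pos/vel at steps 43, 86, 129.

State at t = 0.5890 s:
  obj    pos=(+0.568,-0.109) vel=(+1.717,-0.545) ωy=+34.64

Key-timestep trajectory:
   step    t(s)  obj.x    obj.z    obj.vx   obj.vz 
     43  0.1473   +0.094  +0.042  +0.429  -0.136
     86  0.2945   +0.188  +0.012  +0.859  -0.272
    129  0.4418   +0.346  -0.039  +1.288  -0.409


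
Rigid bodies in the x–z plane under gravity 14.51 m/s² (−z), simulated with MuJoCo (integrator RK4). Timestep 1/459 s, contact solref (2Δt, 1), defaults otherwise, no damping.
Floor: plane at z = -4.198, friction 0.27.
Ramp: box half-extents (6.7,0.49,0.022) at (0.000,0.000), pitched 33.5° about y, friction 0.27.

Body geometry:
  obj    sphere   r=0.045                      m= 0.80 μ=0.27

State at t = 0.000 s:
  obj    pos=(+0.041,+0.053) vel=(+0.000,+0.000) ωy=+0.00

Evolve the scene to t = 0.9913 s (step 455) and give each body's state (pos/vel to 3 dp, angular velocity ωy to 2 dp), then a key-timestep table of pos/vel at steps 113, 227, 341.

State at t = 0.9913 s:
  obj    pos=(+2.385,-1.498) vel=(+4.729,-3.130) ωy=+126.00

Key-timestep trajectory:
   step    t(s)  obj.x    obj.z    obj.vx   obj.vz 
    113  0.2462   +0.186  -0.043  +1.175  -0.777
    227  0.4946   +0.625  -0.333  +2.359  -1.562
    341  0.7429   +1.358  -0.818  +3.544  -2.346


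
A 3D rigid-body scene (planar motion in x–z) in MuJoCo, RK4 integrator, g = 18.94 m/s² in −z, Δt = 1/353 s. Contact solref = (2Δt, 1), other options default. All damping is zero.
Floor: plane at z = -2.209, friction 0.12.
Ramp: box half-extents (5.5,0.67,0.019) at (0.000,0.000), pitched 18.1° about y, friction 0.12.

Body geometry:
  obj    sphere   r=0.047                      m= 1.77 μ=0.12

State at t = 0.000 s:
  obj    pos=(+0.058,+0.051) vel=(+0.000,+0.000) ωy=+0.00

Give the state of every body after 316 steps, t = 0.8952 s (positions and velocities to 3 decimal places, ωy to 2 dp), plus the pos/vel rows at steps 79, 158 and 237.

State at t = 0.8952 s:
  obj    pos=(+1.659,-0.473) vel=(+3.576,-1.169) ωy=+80.04

Key-timestep trajectory:
   step    t(s)  obj.x    obj.z    obj.vx   obj.vz 
     79  0.2238   +0.158  +0.018  +0.894  -0.292
    158  0.4476   +0.458  -0.080  +1.788  -0.585
    237  0.6714   +0.958  -0.244  +2.682  -0.877


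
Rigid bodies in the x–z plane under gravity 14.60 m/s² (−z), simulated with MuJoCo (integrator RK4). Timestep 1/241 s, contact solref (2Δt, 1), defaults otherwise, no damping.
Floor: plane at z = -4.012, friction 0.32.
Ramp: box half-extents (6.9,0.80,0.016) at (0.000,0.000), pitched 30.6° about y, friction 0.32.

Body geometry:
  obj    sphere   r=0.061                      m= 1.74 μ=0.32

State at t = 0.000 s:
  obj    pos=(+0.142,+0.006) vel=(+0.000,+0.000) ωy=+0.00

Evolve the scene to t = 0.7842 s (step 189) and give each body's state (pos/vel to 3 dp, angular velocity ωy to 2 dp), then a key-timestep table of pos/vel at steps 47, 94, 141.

State at t = 0.7842 s:
  obj    pos=(+1.547,-0.826) vel=(+3.583,-2.119) ωy=+68.23

Key-timestep trajectory:
   step    t(s)  obj.x    obj.z    obj.vx   obj.vz 
     47  0.1950   +0.229  -0.046  +0.891  -0.527
     94  0.3900   +0.490  -0.200  +1.782  -1.054
    141  0.5851   +0.924  -0.457  +2.673  -1.581


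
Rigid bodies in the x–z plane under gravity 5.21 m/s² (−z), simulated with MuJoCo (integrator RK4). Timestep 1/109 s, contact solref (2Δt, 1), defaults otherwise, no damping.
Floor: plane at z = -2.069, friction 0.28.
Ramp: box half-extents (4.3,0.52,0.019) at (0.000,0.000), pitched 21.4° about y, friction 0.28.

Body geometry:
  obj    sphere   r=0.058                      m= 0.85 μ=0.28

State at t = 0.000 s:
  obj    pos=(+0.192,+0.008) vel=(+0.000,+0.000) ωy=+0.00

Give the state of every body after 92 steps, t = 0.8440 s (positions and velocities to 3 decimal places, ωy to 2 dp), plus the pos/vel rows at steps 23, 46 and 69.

State at t = 0.8440 s:
  obj    pos=(+0.642,-0.169) vel=(+1.067,-0.418) ωy=+19.75

Key-timestep trajectory:
   step    t(s)  obj.x    obj.z    obj.vx   obj.vz 
     23  0.2110   +0.220  -0.004  +0.267  -0.105
     46  0.4220   +0.305  -0.037  +0.534  -0.209
     69  0.6330   +0.445  -0.092  +0.800  -0.314


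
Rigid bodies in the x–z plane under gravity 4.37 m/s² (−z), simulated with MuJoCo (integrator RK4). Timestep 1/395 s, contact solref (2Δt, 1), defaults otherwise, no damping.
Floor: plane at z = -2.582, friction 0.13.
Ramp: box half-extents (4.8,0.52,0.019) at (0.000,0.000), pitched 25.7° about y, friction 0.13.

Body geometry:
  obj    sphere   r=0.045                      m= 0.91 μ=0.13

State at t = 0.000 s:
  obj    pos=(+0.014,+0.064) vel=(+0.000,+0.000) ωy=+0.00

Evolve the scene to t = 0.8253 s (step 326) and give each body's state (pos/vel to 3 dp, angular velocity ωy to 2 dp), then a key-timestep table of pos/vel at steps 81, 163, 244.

State at t = 0.8253 s:
  obj    pos=(+0.440,-0.141) vel=(+1.030,-0.498) ωy=+23.33

Key-timestep trajectory:
   step    t(s)  obj.x    obj.z    obj.vx   obj.vz 
     81  0.2051   +0.041  +0.051  +0.258  -0.122
    163  0.4127   +0.121  +0.013  +0.515  -0.252
    244  0.6177   +0.253  -0.051  +0.772  -0.372


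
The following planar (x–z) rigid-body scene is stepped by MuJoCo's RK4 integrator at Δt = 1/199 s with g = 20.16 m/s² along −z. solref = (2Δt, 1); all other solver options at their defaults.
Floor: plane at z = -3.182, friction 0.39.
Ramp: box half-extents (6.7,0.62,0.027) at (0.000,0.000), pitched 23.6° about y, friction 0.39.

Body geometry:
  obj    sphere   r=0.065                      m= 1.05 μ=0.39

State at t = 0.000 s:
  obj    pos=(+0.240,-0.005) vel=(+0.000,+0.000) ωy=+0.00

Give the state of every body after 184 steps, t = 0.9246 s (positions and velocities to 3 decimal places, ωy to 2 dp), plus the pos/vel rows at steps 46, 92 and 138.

State at t = 0.9246 s:
  obj    pos=(+2.498,-0.991) vel=(+4.885,-2.134) ωy=+81.99

Key-timestep trajectory:
   step    t(s)  obj.x    obj.z    obj.vx   obj.vz 
     46  0.2312   +0.381  -0.066  +1.221  -0.534
     92  0.4623   +0.805  -0.251  +2.442  -1.067
    138  0.6935   +1.511  -0.560  +3.663  -1.601


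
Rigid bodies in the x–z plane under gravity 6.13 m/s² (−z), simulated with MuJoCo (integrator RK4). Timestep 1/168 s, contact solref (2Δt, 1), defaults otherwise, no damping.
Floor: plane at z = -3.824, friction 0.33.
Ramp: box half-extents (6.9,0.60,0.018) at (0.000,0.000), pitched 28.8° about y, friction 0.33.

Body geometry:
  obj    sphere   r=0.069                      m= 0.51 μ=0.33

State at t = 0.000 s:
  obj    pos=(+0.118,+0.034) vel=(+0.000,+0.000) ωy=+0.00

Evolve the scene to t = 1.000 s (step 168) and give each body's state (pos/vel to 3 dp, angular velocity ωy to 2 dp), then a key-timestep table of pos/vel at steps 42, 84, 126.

State at t = 1.000 s:
  obj    pos=(+1.043,-0.474) vel=(+1.849,-1.016) ωy=+30.56

Key-timestep trajectory:
   step    t(s)  obj.x    obj.z    obj.vx   obj.vz 
     42  0.2500   +0.176  +0.003  +0.462  -0.254
     84  0.5000   +0.349  -0.093  +0.924  -0.508
    126  0.7500   +0.638  -0.252  +1.386  -0.762


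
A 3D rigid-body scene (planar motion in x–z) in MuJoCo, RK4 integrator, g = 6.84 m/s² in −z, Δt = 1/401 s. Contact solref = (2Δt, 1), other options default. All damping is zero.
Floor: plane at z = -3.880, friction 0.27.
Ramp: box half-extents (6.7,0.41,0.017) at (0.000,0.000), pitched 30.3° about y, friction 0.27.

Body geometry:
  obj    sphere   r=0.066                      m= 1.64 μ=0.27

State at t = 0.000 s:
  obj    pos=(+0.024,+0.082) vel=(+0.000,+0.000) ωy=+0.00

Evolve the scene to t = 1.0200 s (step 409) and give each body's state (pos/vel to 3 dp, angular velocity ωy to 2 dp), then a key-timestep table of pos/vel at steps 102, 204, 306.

State at t = 1.0200 s:
  obj    pos=(+1.131,-0.565) vel=(+2.171,-1.269) ωy=+38.09

Key-timestep trajectory:
   step    t(s)  obj.x    obj.z    obj.vx   obj.vz 
    102  0.2544   +0.093  +0.042  +0.541  -0.316
    204  0.5087   +0.299  -0.079  +1.083  -0.633
    306  0.7631   +0.644  -0.280  +1.624  -0.949


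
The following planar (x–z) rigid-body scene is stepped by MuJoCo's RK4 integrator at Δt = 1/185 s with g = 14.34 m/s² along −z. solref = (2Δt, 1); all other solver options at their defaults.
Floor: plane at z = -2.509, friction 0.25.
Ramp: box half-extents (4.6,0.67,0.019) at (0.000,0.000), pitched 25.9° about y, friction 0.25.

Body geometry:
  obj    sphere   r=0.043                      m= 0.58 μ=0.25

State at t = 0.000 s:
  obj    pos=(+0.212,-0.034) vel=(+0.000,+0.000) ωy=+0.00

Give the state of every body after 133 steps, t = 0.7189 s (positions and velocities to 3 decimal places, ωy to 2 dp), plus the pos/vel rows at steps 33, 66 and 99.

State at t = 0.7189 s:
  obj    pos=(+1.252,-0.539) vel=(+2.894,-1.405) ωy=+74.78

Key-timestep trajectory:
   step    t(s)  obj.x    obj.z    obj.vx   obj.vz 
     33  0.1784   +0.276  -0.065  +0.718  -0.349
     66  0.3568   +0.468  -0.158  +1.436  -0.697
     99  0.5351   +0.788  -0.314  +2.154  -1.046


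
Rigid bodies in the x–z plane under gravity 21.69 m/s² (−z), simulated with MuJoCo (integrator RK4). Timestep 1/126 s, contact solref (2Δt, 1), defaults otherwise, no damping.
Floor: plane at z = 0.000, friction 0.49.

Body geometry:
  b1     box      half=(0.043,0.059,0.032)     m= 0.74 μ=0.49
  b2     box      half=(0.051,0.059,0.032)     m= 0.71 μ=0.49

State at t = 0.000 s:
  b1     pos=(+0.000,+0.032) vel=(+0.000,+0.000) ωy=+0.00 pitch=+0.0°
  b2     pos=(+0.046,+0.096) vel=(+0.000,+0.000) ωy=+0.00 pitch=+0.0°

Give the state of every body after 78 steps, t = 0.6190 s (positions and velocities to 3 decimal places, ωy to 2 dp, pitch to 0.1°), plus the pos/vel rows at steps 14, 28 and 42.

State at t = 0.6190 s:
  b1     pos=(+0.000,+0.032) vel=(+0.000,+0.000) ωy=+0.00 pitch=+0.0°
  b2     pos=(+0.093,+0.051) vel=(+0.000,+0.000) ωy=+0.00 pitch=+90.0°

Key-timestep trajectory:
   step    t(s)  b1.x    b1.z    b1.vx   b1.vz   b2.x    b2.z    b2.vx   b2.vz 
     14  0.1111   +0.000  +0.032  -0.001  +0.001   +0.054  +0.094  +0.172  -0.054
     28  0.2222   +0.000  +0.032  +0.000  +0.000   +0.092  +0.047  +0.458  -0.018
     42  0.3333   +0.000  +0.032  +0.000  +0.000   +0.092  +0.050  -0.246  -0.206


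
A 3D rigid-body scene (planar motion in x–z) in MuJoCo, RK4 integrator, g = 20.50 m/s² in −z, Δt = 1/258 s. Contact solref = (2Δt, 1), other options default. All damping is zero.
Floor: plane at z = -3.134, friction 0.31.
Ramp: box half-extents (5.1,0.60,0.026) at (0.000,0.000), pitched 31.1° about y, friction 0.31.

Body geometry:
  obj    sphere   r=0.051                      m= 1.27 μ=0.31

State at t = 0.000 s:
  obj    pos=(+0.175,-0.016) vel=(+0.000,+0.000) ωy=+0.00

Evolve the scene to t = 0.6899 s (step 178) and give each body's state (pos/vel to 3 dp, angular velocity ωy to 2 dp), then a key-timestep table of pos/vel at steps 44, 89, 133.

State at t = 0.6899 s:
  obj    pos=(+1.717,-0.946) vel=(+4.468,-2.696) ωy=+102.30

Key-timestep trajectory:
   step    t(s)  obj.x    obj.z    obj.vx   obj.vz 
     44  0.1705   +0.269  -0.073  +1.105  -0.666
     89  0.3450   +0.561  -0.248  +2.234  -1.348
    133  0.5155   +1.036  -0.535  +3.339  -2.014


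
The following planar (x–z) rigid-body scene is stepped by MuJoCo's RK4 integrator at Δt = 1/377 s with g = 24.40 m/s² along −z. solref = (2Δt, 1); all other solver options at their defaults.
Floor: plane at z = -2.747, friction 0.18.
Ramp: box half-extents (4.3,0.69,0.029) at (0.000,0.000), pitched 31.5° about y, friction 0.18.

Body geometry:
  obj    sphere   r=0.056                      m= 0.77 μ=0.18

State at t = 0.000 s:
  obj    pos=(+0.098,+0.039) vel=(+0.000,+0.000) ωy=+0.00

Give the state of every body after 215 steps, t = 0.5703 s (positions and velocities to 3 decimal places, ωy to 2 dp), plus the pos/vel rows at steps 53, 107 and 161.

State at t = 0.5703 s:
  obj    pos=(+1.361,-0.734) vel=(+4.428,-2.714) ωy=+92.71

Key-timestep trajectory:
   step    t(s)  obj.x    obj.z    obj.vx   obj.vz 
     53  0.1406   +0.175  -0.008  +1.092  -0.669
    107  0.2838   +0.411  -0.152  +2.204  -1.351
    161  0.4271   +0.807  -0.395  +3.316  -2.032


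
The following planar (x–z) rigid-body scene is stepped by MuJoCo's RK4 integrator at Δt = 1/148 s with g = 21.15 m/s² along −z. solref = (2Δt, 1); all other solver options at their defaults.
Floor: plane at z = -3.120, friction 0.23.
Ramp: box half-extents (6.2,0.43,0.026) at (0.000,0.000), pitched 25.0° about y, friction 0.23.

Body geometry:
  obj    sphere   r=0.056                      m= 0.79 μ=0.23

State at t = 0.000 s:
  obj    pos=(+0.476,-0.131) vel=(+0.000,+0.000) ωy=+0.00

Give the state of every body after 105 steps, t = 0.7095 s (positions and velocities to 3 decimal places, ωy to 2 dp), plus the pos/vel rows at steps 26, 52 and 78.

State at t = 0.7095 s:
  obj    pos=(+1.932,-0.811) vel=(+4.105,-1.914) ωy=+80.85

Key-timestep trajectory:
   step    t(s)  obj.x    obj.z    obj.vx   obj.vz 
     26  0.1757   +0.565  -0.173  +1.017  -0.474
     52  0.3514   +0.833  -0.298  +2.033  -0.948
     78  0.5270   +1.280  -0.506  +3.050  -1.422


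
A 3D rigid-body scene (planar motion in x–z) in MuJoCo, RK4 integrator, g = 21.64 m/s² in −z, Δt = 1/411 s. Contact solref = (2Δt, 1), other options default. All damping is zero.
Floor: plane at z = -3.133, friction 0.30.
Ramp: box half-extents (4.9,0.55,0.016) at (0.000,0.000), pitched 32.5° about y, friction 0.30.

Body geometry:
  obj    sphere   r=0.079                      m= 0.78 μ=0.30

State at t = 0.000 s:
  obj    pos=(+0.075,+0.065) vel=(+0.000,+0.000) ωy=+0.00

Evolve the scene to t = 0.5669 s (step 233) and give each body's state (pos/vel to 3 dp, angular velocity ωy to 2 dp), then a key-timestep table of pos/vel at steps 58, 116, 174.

State at t = 0.5669 s:
  obj    pos=(+1.201,-0.652) vel=(+3.971,-2.530) ωy=+59.59

Key-timestep trajectory:
   step    t(s)  obj.x    obj.z    obj.vx   obj.vz 
     58  0.1411   +0.145  +0.020  +0.989  -0.630
    116  0.2822   +0.354  -0.113  +1.977  -1.260
    174  0.4234   +0.703  -0.335  +2.966  -1.889


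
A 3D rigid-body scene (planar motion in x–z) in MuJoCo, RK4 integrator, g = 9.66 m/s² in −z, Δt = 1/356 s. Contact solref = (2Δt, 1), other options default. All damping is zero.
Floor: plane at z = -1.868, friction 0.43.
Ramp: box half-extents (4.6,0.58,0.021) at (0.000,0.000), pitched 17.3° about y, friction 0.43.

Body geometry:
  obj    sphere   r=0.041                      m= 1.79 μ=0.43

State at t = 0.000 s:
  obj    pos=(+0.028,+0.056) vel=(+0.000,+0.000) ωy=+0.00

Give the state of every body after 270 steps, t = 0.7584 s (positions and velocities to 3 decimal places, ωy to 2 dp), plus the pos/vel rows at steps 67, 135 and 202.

State at t = 0.7584 s:
  obj    pos=(+0.592,-0.119) vel=(+1.486,-0.463) ωy=+37.95

Key-timestep trajectory:
   step    t(s)  obj.x    obj.z    obj.vx   obj.vz 
     67  0.1882   +0.063  +0.045  +0.369  -0.115
    135  0.3792   +0.169  +0.012  +0.743  -0.231
    202  0.5674   +0.343  -0.042  +1.112  -0.346


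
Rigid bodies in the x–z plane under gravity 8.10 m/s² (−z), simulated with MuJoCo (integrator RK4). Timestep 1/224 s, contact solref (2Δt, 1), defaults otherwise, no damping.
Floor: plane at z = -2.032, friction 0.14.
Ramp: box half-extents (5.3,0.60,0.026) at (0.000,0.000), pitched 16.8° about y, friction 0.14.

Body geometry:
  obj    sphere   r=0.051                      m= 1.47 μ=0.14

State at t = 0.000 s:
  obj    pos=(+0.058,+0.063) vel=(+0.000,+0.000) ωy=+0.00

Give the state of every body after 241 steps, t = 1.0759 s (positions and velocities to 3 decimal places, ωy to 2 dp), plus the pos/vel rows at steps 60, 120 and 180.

State at t = 1.0759 s:
  obj    pos=(+0.985,-0.217) vel=(+1.722,-0.520) ωy=+35.27

Key-timestep trajectory:
   step    t(s)  obj.x    obj.z    obj.vx   obj.vz 
     60  0.2679   +0.115  +0.046  +0.429  -0.129
    120  0.5357   +0.288  -0.006  +0.858  -0.259
    180  0.8036   +0.575  -0.093  +1.287  -0.388


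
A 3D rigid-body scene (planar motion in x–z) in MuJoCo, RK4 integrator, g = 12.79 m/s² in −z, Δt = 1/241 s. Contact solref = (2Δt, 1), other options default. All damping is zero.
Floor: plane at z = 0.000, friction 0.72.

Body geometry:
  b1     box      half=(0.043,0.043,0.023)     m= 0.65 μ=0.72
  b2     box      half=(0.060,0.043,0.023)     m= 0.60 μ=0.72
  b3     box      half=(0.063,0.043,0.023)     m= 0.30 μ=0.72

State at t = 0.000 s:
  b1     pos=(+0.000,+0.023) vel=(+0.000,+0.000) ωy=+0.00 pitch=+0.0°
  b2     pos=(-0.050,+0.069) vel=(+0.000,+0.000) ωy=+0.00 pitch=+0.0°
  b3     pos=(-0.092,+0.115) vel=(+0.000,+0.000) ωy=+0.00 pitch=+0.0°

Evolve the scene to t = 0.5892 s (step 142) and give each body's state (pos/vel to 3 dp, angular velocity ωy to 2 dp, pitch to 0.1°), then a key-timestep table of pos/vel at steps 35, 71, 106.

State at t = 0.5892 s:
  b1     pos=(+0.000,+0.023) vel=(+0.001,+0.000) ωy=+0.00 pitch=+0.0°
  b2     pos=(-0.063,+0.058) vel=(+0.000,+0.000) ωy=+0.01 pitch=-43.5°
  b3     pos=(-0.128,+0.060) vel=(+0.000,+0.000) ωy=+0.01 pitch=-43.4°

Key-timestep trajectory:
   step    t(s)  b1.x    b1.z    b1.vx   b1.vz   b2.x    b2.z    b2.vx   b2.vz   b3.x    b3.z    b3.vx   b3.vz 
     35  0.1452   +0.000  +0.023  +0.000  +0.000   -0.065  +0.057  -0.147  -0.001   -0.130  +0.059  -0.345  -0.809
     71  0.2946   +0.000  +0.023  +0.001  +0.000   -0.063  +0.058  +0.000  +0.002   -0.128  +0.060  -0.001  +0.001
    106  0.4398   +0.000  +0.023  +0.001  +0.000   -0.063  +0.058  +0.000  +0.000   -0.128  +0.060  +0.000  +0.000


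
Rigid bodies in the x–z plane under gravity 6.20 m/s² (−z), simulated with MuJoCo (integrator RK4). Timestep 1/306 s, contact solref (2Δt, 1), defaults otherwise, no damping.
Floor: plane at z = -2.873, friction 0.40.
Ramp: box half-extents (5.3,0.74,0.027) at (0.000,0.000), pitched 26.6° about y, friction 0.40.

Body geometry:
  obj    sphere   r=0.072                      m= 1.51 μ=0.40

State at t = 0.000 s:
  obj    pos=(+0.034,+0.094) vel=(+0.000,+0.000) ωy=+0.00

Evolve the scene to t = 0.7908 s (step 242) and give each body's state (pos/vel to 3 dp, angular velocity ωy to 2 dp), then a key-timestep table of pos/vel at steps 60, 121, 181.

State at t = 0.7908 s:
  obj    pos=(+0.588,-0.184) vel=(+1.402,-0.702) ωy=+21.78

Key-timestep trajectory:
   step    t(s)  obj.x    obj.z    obj.vx   obj.vz 
     60  0.1961   +0.068  +0.077  +0.348  -0.174
    121  0.3954   +0.173  +0.024  +0.701  -0.351
    181  0.5915   +0.344  -0.062  +1.049  -0.525


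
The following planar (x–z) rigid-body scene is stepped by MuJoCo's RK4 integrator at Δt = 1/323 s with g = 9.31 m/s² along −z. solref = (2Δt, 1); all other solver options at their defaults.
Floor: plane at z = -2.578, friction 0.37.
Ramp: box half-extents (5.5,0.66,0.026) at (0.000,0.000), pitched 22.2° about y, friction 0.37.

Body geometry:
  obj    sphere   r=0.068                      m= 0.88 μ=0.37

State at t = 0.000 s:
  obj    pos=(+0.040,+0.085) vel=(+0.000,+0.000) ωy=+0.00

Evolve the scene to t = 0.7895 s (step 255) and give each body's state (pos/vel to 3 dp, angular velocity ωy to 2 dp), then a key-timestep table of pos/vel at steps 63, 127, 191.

State at t = 0.7895 s:
  obj    pos=(+0.765,-0.211) vel=(+1.837,-0.750) ωy=+29.17

Key-timestep trajectory:
   step    t(s)  obj.x    obj.z    obj.vx   obj.vz 
     63  0.1950   +0.084  +0.067  +0.454  -0.185
    127  0.3932   +0.220  +0.012  +0.915  -0.373
    191  0.5913   +0.447  -0.081  +1.376  -0.561


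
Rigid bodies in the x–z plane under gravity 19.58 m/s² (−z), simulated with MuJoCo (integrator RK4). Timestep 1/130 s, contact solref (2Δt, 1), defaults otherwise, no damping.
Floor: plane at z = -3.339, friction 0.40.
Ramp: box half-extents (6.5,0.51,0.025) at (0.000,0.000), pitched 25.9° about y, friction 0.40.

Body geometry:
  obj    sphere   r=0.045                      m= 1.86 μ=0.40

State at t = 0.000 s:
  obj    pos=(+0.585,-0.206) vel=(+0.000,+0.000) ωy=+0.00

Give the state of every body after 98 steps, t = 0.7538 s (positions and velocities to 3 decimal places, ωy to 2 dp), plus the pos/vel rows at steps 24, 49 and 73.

State at t = 0.7538 s:
  obj    pos=(+2.146,-0.964) vel=(+4.142,-2.011) ωy=+102.32

Key-timestep trajectory:
   step    t(s)  obj.x    obj.z    obj.vx   obj.vz 
     24  0.1846   +0.679  -0.252  +1.015  -0.493
     49  0.3769   +0.975  -0.396  +2.071  -1.006
     73  0.5615   +1.451  -0.627  +3.085  -1.498


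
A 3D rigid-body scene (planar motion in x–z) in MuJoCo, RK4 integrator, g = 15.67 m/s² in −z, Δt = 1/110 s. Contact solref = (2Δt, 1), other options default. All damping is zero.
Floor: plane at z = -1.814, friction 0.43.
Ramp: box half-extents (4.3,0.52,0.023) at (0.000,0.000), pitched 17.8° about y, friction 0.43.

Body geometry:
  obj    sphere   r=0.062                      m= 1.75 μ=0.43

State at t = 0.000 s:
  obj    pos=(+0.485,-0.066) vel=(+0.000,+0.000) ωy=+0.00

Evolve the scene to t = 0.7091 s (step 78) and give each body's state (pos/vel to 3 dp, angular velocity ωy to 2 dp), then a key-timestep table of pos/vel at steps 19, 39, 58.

State at t = 0.7091 s:
  obj    pos=(+1.304,-0.329) vel=(+2.310,-0.742) ωy=+39.12

Key-timestep trajectory:
   step    t(s)  obj.x    obj.z    obj.vx   obj.vz 
     19  0.1727   +0.534  -0.082  +0.563  -0.181
     39  0.3545   +0.690  -0.132  +1.155  -0.371
     58  0.5273   +0.938  -0.212  +1.717  -0.551


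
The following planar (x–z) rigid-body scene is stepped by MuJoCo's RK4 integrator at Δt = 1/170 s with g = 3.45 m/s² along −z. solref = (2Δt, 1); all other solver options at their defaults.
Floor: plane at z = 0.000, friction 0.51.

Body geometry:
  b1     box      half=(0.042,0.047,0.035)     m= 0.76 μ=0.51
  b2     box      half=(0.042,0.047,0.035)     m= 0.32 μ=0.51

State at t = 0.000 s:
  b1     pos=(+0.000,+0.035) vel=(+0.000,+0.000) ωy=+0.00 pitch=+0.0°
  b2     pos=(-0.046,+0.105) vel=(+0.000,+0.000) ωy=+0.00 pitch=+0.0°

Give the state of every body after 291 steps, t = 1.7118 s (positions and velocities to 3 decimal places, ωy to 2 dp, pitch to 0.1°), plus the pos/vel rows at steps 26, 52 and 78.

State at t = 1.7118 s:
  b1     pos=(+0.000,+0.035) vel=(+0.000,+0.000) ωy=+0.00 pitch=+0.0°
  b2     pos=(-0.089,+0.042) vel=(+0.000,+0.000) ωy=+0.00 pitch=-90.0°

Key-timestep trajectory:
   step    t(s)  b1.x    b1.z    b1.vx   b1.vz   b2.x    b2.z    b2.vx   b2.vz 
     26  0.1529   +0.000  +0.035  +0.000  +0.000   -0.049  +0.105  -0.040  -0.008
     52  0.3059   +0.000  +0.035  +0.000  +0.000   -0.060  +0.100  -0.118  -0.070
     78  0.4588   +0.000  +0.035  +0.000  +0.000   -0.082  +0.066  -0.153  -0.452


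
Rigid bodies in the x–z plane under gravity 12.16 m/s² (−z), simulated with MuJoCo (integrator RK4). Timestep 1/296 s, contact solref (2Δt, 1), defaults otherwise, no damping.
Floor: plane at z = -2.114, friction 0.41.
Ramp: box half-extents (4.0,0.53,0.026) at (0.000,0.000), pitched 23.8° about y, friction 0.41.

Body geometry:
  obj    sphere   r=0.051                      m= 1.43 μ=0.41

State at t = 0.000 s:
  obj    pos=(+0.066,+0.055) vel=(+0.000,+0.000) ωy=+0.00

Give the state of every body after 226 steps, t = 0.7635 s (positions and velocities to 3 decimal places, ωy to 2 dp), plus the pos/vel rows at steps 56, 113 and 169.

State at t = 0.7635 s:
  obj    pos=(+1.001,-0.357) vel=(+2.449,-1.080) ωy=+52.47

Key-timestep trajectory:
   step    t(s)  obj.x    obj.z    obj.vx   obj.vz 
     56  0.1892   +0.123  +0.030  +0.607  -0.268
    113  0.3818   +0.300  -0.048  +1.224  -0.540
    169  0.5709   +0.589  -0.176  +1.831  -0.808


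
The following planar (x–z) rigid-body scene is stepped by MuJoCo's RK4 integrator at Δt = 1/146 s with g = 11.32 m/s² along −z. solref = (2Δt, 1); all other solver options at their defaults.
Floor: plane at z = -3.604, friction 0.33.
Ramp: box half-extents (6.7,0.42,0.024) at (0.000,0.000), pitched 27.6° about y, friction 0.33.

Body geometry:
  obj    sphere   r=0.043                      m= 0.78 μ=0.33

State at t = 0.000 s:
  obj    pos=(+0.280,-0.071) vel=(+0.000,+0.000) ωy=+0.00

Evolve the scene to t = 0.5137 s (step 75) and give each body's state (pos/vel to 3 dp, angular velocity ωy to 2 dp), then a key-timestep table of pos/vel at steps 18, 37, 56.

State at t = 0.5137 s:
  obj    pos=(+0.718,-0.300) vel=(+1.705,-0.892) ωy=+44.73

Key-timestep trajectory:
   step    t(s)  obj.x    obj.z    obj.vx   obj.vz 
     18  0.1233   +0.305  -0.084  +0.410  -0.214
     37  0.2534   +0.387  -0.127  +0.841  -0.440
     56  0.3836   +0.524  -0.199  +1.273  -0.666


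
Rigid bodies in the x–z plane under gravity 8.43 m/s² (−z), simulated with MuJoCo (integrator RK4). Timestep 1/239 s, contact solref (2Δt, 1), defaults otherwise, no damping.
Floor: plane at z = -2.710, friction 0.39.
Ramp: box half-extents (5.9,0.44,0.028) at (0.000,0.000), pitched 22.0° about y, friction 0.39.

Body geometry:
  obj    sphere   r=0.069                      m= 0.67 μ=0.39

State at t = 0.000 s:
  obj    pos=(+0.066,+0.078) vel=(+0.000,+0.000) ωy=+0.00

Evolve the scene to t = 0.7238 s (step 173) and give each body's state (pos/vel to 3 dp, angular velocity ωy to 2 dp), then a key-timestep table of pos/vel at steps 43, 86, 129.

State at t = 0.7238 s:
  obj    pos=(+0.614,-0.143) vel=(+1.514,-0.612) ωy=+23.66

Key-timestep trajectory:
   step    t(s)  obj.x    obj.z    obj.vx   obj.vz 
     43  0.1799   +0.100  +0.064  +0.376  -0.152
     86  0.3598   +0.201  +0.023  +0.753  -0.304
    129  0.5397   +0.371  -0.045  +1.129  -0.456


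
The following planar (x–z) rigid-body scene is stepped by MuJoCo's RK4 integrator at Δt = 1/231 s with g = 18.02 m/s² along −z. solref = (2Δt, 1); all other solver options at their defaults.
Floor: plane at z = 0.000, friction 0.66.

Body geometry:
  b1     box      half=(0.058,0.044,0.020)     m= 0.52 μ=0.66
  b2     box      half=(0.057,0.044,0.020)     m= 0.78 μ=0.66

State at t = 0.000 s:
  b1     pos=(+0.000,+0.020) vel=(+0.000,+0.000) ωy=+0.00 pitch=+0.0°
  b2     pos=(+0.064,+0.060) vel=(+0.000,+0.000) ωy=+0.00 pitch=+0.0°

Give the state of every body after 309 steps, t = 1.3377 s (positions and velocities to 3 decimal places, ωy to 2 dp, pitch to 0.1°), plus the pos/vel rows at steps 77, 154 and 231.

State at t = 1.3377 s:
  b1     pos=(-0.001,+0.020) vel=(-0.001,+0.000) ωy=+0.00 pitch=+0.0°
  b2     pos=(+0.075,+0.051) vel=(+0.000,-0.001) ωy=-0.02 pitch=+38.4°

Key-timestep trajectory:
   step    t(s)  b1.x    b1.z    b1.vx   b1.vz   b2.x    b2.z    b2.vx   b2.vz 
     77  0.3333   +0.000  +0.020  -0.001  +0.000   +0.075  +0.052  +0.000  -0.001
    154  0.6667   -0.001  +0.020  -0.001  +0.000   +0.075  +0.052  +0.000  -0.001
    231  1.0000   -0.001  +0.020  -0.001  +0.000   +0.075  +0.051  +0.000  -0.001


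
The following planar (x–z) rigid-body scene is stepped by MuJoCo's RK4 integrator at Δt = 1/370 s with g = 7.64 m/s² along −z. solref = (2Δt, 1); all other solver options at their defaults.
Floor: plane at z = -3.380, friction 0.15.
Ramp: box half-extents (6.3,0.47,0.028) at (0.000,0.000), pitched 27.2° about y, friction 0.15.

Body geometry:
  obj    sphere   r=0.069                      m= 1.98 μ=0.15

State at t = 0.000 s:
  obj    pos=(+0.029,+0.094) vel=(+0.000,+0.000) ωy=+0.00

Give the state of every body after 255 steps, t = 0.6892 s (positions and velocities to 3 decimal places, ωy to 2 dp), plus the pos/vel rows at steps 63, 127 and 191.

State at t = 0.6892 s:
  obj    pos=(+0.556,-0.177) vel=(+1.529,-0.786) ωy=+24.91

Key-timestep trajectory:
   step    t(s)  obj.x    obj.z    obj.vx   obj.vz 
     63  0.1703   +0.061  +0.078  +0.378  -0.194
    127  0.3432   +0.160  +0.027  +0.762  -0.391
    191  0.5162   +0.325  -0.058  +1.145  -0.589


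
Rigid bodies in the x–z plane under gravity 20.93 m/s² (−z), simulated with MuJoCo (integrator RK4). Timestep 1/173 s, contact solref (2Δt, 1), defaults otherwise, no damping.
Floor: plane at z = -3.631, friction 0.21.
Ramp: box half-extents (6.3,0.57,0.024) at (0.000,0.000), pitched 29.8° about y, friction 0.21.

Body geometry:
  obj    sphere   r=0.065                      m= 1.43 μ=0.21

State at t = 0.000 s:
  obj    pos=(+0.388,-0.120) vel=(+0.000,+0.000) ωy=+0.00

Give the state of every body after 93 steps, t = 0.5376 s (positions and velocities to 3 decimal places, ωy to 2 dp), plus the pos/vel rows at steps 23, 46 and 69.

State at t = 0.5376 s:
  obj    pos=(+1.320,-0.653) vel=(+3.467,-1.985) ωy=+61.41

Key-timestep trajectory:
   step    t(s)  obj.x    obj.z    obj.vx   obj.vz 
     23  0.1329   +0.445  -0.152  +0.858  -0.491
     46  0.2659   +0.616  -0.250  +1.715  -0.982
     69  0.3988   +0.901  -0.414  +2.572  -1.473


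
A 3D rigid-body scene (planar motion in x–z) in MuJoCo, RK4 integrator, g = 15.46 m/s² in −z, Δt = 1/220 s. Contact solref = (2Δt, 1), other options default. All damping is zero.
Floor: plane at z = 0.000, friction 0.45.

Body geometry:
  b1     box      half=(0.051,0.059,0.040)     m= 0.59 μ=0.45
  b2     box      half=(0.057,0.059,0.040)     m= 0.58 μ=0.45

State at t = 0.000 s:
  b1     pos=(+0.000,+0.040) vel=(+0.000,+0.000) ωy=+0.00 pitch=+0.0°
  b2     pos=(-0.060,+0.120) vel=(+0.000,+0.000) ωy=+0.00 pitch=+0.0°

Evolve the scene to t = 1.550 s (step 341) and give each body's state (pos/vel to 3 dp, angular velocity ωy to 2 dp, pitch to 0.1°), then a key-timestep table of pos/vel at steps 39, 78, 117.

State at t = 1.550 s:
  b1     pos=(+0.000,+0.040) vel=(+0.000,+0.000) ωy=+0.00 pitch=+0.0°
  b2     pos=(-0.116,+0.057) vel=(+0.000,+0.000) ωy=+0.00 pitch=-90.0°

Key-timestep trajectory:
   step    t(s)  b1.x    b1.z    b1.vx   b1.vz   b2.x    b2.z    b2.vx   b2.vz 
     39  0.1773   +0.000  +0.040  +0.000  +0.000   -0.092  +0.092  -0.339  -0.720
     78  0.3545   +0.000  +0.040  +0.000  +0.000   -0.144  +0.068  -0.045  +0.010
    117  0.5318   +0.000  +0.040  +0.000  +0.000   -0.114  +0.056  +0.241  +0.043


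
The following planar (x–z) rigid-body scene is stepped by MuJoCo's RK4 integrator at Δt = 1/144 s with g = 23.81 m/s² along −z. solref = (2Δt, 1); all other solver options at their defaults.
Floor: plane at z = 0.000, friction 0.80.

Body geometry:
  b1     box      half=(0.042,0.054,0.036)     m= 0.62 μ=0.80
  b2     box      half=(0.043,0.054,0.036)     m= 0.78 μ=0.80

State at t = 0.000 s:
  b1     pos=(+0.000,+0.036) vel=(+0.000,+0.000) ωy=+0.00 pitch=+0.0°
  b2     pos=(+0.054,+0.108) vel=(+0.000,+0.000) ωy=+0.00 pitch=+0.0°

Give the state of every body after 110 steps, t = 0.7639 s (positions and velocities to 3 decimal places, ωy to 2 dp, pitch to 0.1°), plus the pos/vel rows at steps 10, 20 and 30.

State at t = 0.7639 s:
  b1     pos=(+0.000,+0.036) vel=(+0.000,+0.000) ωy=+0.00 pitch=+0.0°
  b2     pos=(+0.097,+0.043) vel=(+0.000,+0.000) ωy=+0.00 pitch=+90.0°

Key-timestep trajectory:
   step    t(s)  b1.x    b1.z    b1.vx   b1.vz   b2.x    b2.z    b2.vx   b2.vz 
     10  0.0694   +0.000  +0.036  -0.002  +0.003   +0.064  +0.102  +0.318  -0.212
     20  0.1389   +0.000  +0.036  +0.000  +0.001   +0.091  +0.049  +0.400  -1.516
     30  0.2083   +0.000  +0.036  +0.000  +0.000   +0.097  +0.042  -0.030  +0.042


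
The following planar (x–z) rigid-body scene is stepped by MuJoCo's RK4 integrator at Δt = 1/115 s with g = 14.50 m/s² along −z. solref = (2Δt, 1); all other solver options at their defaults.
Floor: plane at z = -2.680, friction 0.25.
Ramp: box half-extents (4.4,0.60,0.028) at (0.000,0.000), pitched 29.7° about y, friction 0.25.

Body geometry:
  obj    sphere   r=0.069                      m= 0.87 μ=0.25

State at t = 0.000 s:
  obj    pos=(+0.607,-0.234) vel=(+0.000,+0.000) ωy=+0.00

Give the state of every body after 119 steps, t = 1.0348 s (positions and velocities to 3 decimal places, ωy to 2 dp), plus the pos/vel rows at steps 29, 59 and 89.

State at t = 1.0348 s:
  obj    pos=(+2.994,-1.596) vel=(+4.613,-2.631) ωy=+76.92

Key-timestep trajectory:
   step    t(s)  obj.x    obj.z    obj.vx   obj.vz 
     29  0.2522   +0.749  -0.315  +1.124  -0.641
     59  0.5130   +1.194  -0.569  +2.287  -1.305
     89  0.7739   +1.942  -0.996  +3.450  -1.968


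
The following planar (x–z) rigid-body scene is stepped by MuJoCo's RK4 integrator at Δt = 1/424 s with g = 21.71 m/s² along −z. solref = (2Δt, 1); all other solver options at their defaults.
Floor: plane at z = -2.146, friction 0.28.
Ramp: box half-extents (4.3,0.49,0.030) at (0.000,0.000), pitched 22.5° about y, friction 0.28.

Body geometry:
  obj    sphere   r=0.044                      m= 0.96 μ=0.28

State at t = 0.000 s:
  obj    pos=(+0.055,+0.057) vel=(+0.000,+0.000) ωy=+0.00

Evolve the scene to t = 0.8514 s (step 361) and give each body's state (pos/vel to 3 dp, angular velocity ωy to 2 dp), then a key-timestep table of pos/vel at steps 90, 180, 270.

State at t = 0.8514 s:
  obj    pos=(+2.042,-0.766) vel=(+4.668,-1.934) ωy=+114.82

Key-timestep trajectory:
   step    t(s)  obj.x    obj.z    obj.vx   obj.vz 
     90  0.2123   +0.179  +0.006  +1.164  -0.482
    180  0.4245   +0.549  -0.147  +2.328  -0.964
    270  0.6368   +1.167  -0.403  +3.491  -1.446


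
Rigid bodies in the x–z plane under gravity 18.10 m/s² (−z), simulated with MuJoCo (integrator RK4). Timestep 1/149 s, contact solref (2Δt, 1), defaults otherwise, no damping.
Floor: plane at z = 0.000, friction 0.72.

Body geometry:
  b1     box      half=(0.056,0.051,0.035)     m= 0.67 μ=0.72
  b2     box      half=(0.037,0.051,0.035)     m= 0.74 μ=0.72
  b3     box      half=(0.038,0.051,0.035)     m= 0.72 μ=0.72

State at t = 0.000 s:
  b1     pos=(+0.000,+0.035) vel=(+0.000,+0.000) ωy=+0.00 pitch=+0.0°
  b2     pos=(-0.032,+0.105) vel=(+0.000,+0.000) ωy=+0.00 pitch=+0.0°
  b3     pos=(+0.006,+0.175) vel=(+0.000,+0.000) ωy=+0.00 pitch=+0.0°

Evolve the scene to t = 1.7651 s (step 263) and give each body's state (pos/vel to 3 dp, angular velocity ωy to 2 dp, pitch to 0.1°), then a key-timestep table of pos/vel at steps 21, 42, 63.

State at t = 1.7651 s:
  b1     pos=(+0.000,+0.035) vel=(+0.000,+0.000) ωy=+0.00 pitch=+0.0°
  b2     pos=(-0.032,+0.105) vel=(+0.000,+0.000) ωy=+0.00 pitch=-0.1°
  b3     pos=(+0.104,+0.035) vel=(+0.000,+0.000) ωy=+0.00 pitch=+180.0°

Key-timestep trajectory:
   step    t(s)  b1.x    b1.z    b1.vx   b1.vz   b2.x    b2.z    b2.vx   b2.vz   b3.x    b3.z    b3.vx   b3.vz 
     21  0.1409   +0.000  +0.035  -0.001  +0.000   -0.032  +0.105  -0.002  +0.000   +0.012  +0.174  +0.110  -0.020
     42  0.2819   +0.000  +0.035  +0.000  +0.000   -0.032  +0.105  +0.000  +0.000   +0.050  +0.118  +0.353  -1.322
     63  0.4228   +0.000  +0.035  +0.000  +0.000   -0.032  +0.105  +0.000  +0.000   +0.113  +0.037  +0.067  -0.609
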